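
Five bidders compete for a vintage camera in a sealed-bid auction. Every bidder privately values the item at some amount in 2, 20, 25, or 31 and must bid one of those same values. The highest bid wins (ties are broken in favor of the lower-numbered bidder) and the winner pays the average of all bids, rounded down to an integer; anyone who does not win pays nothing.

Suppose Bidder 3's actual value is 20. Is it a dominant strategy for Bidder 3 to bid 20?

No

Consider the case where Bidder 1 bids 2, Bidder 2 bids 2, Bidder 4 bids 2 and Bidder 5 bids 25.
Truthful bid 20: loses, pays 0, utility 0.
Bid 25 instead: wins, pays 11, utility 20 - 11 = 9.
Since 9 > 0, bidding 25 is strictly better here, so truthful bidding is not dominant.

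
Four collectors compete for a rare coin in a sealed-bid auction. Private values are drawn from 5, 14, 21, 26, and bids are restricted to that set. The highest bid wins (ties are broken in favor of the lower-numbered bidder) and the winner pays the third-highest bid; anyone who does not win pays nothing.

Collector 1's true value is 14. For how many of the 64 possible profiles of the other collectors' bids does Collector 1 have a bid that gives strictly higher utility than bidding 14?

Others bid (5, 5, 21): truth gives 0; bid 21 gives 9 > 0. Violating.
Others bid (5, 5, 26): truth gives 0; bid 26 gives 9 > 0. Violating.
Others bid (5, 21, 5): truth gives 0; bid 21 gives 9 > 0. Violating.
Others bid (5, 26, 5): truth gives 0; bid 26 gives 9 > 0. Violating.
Others bid (5, 5, 5): truth gives 9; no alternative beats it.
Others bid (5, 5, 14): truth gives 9; no alternative beats it.
(Checking all 64 profiles: 6 have a profitable deviation, 58 do not.)

6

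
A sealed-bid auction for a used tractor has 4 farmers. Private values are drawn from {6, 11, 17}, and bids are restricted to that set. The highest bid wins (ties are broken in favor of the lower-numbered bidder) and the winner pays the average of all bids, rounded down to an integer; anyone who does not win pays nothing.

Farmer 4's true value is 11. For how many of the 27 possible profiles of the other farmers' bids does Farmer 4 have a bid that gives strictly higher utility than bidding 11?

3

Others bid (6, 6, 11): truth gives 0; bid 17 gives 1 > 0. Violating.
Others bid (6, 11, 6): truth gives 0; bid 17 gives 1 > 0. Violating.
Others bid (11, 6, 6): truth gives 0; bid 17 gives 1 > 0. Violating.
Others bid (6, 6, 6): truth gives 4; no alternative beats it.
Others bid (6, 6, 17): truth gives 0; no alternative beats it.
(Checking all 27 profiles: 3 have a profitable deviation, 24 do not.)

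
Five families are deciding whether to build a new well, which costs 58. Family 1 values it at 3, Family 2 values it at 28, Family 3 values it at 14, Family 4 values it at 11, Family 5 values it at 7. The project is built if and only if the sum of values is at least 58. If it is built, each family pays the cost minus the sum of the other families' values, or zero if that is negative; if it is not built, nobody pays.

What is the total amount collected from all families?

Total value 63 ≥ cost 58, so it is built.
Family 1: others sum to 60; max(0, 58 - 60) = 0.
Family 2: others sum to 35; max(0, 58 - 35) = 23.
Family 3: others sum to 49; max(0, 58 - 49) = 9.
Family 4: others sum to 52; max(0, 58 - 52) = 6.
Family 5: others sum to 56; max(0, 58 - 56) = 2.
Total collected = 0 + 23 + 9 + 6 + 2 = 40.

40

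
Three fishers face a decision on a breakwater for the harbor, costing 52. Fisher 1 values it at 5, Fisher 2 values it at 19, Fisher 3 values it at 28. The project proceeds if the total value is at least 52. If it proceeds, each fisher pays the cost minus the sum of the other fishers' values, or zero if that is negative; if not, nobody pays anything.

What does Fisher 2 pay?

19

Total value 52 ≥ cost 52, so the project is built.
The other fishers' values sum to 33.
Cost minus that sum is 52 - 33 = 19.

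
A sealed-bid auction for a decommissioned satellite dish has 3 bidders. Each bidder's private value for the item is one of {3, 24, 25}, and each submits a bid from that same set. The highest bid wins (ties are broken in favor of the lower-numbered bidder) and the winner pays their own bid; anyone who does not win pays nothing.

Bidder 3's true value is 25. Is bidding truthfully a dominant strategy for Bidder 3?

No

Consider the case where Bidder 1 bids 3 and Bidder 2 bids 3.
Truthful bid 25: wins, pays 25, utility 25 - 25 = 0.
Bid 24 instead: wins, pays 24, utility 25 - 24 = 1.
Since 1 > 0, bidding 24 is strictly better here, so truthful bidding is not dominant.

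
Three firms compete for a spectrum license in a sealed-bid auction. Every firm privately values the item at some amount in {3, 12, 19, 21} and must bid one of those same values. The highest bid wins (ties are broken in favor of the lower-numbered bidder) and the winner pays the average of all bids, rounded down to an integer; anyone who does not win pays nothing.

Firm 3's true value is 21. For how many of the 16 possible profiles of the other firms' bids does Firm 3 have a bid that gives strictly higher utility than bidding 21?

Others bid (3, 3): truth gives 12; bid 12 gives 15 > 12. Violating.
Others bid (3, 12): truth gives 9; bid 19 gives 10 > 9. Violating.
Others bid (12, 3): truth gives 9; bid 19 gives 10 > 9. Violating.
Others bid (12, 12): truth gives 6; bid 19 gives 7 > 6. Violating.
Others bid (3, 19): truth gives 7; no alternative beats it.
Others bid (3, 21): truth gives 0; no alternative beats it.
(Checking all 16 profiles: 4 have a profitable deviation, 12 do not.)

4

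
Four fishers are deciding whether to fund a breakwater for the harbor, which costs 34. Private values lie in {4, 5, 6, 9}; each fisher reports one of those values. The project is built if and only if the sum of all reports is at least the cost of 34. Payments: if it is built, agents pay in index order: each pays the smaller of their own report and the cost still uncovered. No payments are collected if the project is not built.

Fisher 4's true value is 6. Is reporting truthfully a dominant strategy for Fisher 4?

Check each profile of the others' reports and compare truth against every alternative report.
Others report (4, 4, 4): truth gives 0, best alternative gives 0.
Others report (4, 4, 5): truth gives 0, best alternative gives 0.
Others report (4, 4, 6): truth gives 0, best alternative gives 0.
Others report (4, 4, 9): truth gives 0, best alternative gives 0.
Others report (4, 5, 4): truth gives 0, best alternative gives 0.
Others report (4, 5, 5): truth gives 0, best alternative gives 0.
(Remaining 58 profiles checked similarly; truth is weakly best in each.)
In every case the truthful report is at least as good as any alternative, so it is a dominant strategy.

Yes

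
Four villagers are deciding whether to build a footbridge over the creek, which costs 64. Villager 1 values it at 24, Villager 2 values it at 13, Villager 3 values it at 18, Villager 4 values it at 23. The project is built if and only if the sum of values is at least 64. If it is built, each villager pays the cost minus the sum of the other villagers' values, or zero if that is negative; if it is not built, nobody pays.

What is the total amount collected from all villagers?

23

Total value 78 ≥ cost 64, so it is built.
Villager 1: others sum to 54; max(0, 64 - 54) = 10.
Villager 2: others sum to 65; max(0, 64 - 65) = 0.
Villager 3: others sum to 60; max(0, 64 - 60) = 4.
Villager 4: others sum to 55; max(0, 64 - 55) = 9.
Total collected = 10 + 0 + 4 + 9 = 23.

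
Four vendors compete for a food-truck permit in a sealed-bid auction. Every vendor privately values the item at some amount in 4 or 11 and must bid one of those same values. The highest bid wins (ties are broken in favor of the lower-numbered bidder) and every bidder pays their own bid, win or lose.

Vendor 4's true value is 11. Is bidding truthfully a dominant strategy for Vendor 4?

Consider the case where Vendor 1 bids 4, Vendor 2 bids 4 and Vendor 3 bids 11.
Truthful bid 11: loses but pays 11, utility -11.
Bid 4 instead: loses but pays 4, utility -4.
Since -4 > -11, bidding 4 is strictly better here, so truthful bidding is not dominant.

No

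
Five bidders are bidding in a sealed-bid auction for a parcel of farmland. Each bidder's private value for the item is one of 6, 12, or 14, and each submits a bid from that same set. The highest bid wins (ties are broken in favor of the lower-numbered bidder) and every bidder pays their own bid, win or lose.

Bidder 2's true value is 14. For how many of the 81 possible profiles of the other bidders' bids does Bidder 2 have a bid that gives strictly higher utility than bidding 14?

35

Others bid (6, 6, 6, 6): truth gives 0; bid 12 gives 2 > 0. Violating.
Others bid (6, 6, 6, 12): truth gives 0; bid 12 gives 2 > 0. Violating.
Others bid (6, 6, 12, 6): truth gives 0; bid 12 gives 2 > 0. Violating.
Others bid (6, 6, 12, 12): truth gives 0; bid 12 gives 2 > 0. Violating.
Others bid (6, 6, 6, 14): truth gives 0; no alternative beats it.
Others bid (6, 6, 12, 14): truth gives 0; no alternative beats it.
(Checking all 81 profiles: 35 have a profitable deviation, 46 do not.)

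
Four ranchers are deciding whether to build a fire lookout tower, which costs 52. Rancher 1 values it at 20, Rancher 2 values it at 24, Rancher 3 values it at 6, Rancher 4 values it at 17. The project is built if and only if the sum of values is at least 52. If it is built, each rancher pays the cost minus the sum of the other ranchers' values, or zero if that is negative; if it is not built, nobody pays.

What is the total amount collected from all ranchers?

Total value 67 ≥ cost 52, so it is built.
Rancher 1: others sum to 47; max(0, 52 - 47) = 5.
Rancher 2: others sum to 43; max(0, 52 - 43) = 9.
Rancher 3: others sum to 61; max(0, 52 - 61) = 0.
Rancher 4: others sum to 50; max(0, 52 - 50) = 2.
Total collected = 5 + 9 + 0 + 2 = 16.

16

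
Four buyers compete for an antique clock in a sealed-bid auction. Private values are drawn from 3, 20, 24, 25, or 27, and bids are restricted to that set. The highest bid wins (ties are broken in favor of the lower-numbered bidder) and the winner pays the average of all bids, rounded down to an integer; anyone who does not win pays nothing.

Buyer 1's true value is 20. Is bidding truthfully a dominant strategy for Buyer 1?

Consider the case where Buyer 2 bids 3, Buyer 3 bids 3 and Buyer 4 bids 3.
Truthful bid 20: wins, pays 7, utility 20 - 7 = 13.
Bid 3 instead: wins, pays 3, utility 20 - 3 = 17.
Since 17 > 13, bidding 3 is strictly better here, so truthful bidding is not dominant.

No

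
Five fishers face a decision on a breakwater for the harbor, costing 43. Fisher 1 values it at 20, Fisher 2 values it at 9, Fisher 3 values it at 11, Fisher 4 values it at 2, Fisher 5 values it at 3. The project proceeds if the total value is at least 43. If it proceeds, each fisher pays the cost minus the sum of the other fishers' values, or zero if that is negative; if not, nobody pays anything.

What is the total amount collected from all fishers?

35

Total value 45 ≥ cost 43, so it is built.
Fisher 1: others sum to 25; max(0, 43 - 25) = 18.
Fisher 2: others sum to 36; max(0, 43 - 36) = 7.
Fisher 3: others sum to 34; max(0, 43 - 34) = 9.
Fisher 4: others sum to 43; max(0, 43 - 43) = 0.
Fisher 5: others sum to 42; max(0, 43 - 42) = 1.
Total collected = 18 + 7 + 9 + 0 + 1 = 35.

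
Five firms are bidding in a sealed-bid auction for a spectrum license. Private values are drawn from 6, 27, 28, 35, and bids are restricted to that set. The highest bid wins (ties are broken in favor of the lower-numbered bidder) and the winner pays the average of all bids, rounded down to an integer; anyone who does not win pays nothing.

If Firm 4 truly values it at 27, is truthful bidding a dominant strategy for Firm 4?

No

Consider the case where Firm 1 bids 6, Firm 2 bids 6, Firm 3 bids 6 and Firm 5 bids 28.
Truthful bid 27: loses, pays 0, utility 0.
Bid 28 instead: wins, pays 14, utility 27 - 14 = 13.
Since 13 > 0, bidding 28 is strictly better here, so truthful bidding is not dominant.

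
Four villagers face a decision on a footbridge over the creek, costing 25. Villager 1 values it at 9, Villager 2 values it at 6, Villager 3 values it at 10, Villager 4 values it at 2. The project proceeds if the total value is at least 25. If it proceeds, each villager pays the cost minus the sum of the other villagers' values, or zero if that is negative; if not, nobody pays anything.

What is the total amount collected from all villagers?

19

Total value 27 ≥ cost 25, so it is built.
Villager 1: others sum to 18; max(0, 25 - 18) = 7.
Villager 2: others sum to 21; max(0, 25 - 21) = 4.
Villager 3: others sum to 17; max(0, 25 - 17) = 8.
Villager 4: others sum to 25; max(0, 25 - 25) = 0.
Total collected = 7 + 4 + 8 + 0 = 19.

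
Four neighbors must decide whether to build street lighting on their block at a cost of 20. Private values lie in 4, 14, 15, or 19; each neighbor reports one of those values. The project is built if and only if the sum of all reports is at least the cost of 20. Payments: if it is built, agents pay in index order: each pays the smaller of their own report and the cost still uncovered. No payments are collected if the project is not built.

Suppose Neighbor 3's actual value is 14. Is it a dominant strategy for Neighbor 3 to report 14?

Consider the case where Neighbor 1 reports 4, Neighbor 2 reports 4 and Neighbor 4 reports 14.
Truthful report 14: project built, pays 12, utility 14 - 12 = 2.
Report 4 instead: project built, pays 4, utility 14 - 4 = 10.
Since 10 > 2, reporting 4 is strictly better here, so truthful reporting is not dominant.

No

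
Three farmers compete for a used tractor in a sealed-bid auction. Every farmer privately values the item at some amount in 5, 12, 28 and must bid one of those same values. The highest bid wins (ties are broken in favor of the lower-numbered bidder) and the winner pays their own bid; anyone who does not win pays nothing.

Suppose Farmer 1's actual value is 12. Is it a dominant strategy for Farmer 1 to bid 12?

Consider the case where Farmer 2 bids 5 and Farmer 3 bids 5.
Truthful bid 12: wins, pays 12, utility 12 - 12 = 0.
Bid 5 instead: wins, pays 5, utility 12 - 5 = 7.
Since 7 > 0, bidding 5 is strictly better here, so truthful bidding is not dominant.

No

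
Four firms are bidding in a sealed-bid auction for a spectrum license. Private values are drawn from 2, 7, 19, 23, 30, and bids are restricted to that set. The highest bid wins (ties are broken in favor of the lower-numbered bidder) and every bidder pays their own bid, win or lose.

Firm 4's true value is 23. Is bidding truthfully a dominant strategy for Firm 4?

No

Consider the case where Firm 1 bids 2, Firm 2 bids 2 and Firm 3 bids 2.
Truthful bid 23: wins, pays 23, utility 23 - 23 = 0.
Bid 7 instead: wins, pays 7, utility 23 - 7 = 16.
Since 16 > 0, bidding 7 is strictly better here, so truthful bidding is not dominant.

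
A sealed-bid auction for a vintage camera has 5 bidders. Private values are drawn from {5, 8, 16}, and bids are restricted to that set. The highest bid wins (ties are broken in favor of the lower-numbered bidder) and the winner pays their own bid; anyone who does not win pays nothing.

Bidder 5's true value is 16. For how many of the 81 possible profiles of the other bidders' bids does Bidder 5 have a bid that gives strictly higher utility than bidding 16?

1

Others bid (5, 5, 5, 5): truth gives 0; bid 8 gives 8 > 0. Violating.
Others bid (5, 5, 5, 8): truth gives 0; no alternative beats it.
Others bid (5, 5, 5, 16): truth gives 0; no alternative beats it.
(Checking all 81 profiles: 1 has a profitable deviation, 80 do not.)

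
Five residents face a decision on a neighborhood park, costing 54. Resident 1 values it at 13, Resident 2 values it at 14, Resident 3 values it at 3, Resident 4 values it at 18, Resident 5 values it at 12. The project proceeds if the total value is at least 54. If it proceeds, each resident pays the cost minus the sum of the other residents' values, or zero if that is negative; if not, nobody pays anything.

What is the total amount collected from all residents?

Total value 60 ≥ cost 54, so it is built.
Resident 1: others sum to 47; max(0, 54 - 47) = 7.
Resident 2: others sum to 46; max(0, 54 - 46) = 8.
Resident 3: others sum to 57; max(0, 54 - 57) = 0.
Resident 4: others sum to 42; max(0, 54 - 42) = 12.
Resident 5: others sum to 48; max(0, 54 - 48) = 6.
Total collected = 7 + 8 + 0 + 12 + 6 = 33.

33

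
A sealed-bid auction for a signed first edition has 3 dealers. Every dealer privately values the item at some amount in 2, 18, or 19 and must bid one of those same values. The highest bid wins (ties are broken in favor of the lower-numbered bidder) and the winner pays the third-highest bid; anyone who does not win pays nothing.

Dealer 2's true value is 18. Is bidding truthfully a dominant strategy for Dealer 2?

No

Consider the case where Dealer 1 bids 2 and Dealer 3 bids 19.
Truthful bid 18: loses, pays 0, utility 0.
Bid 19 instead: wins, pays 2, utility 18 - 2 = 16.
Since 16 > 0, bidding 19 is strictly better here, so truthful bidding is not dominant.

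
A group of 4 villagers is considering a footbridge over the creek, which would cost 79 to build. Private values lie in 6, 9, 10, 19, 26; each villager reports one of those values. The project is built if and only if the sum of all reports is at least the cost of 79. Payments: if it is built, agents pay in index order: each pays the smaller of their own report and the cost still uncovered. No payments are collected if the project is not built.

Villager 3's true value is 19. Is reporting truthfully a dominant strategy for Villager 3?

No

Consider the case where Villager 1 reports 19, Villager 2 reports 26 and Villager 4 reports 26.
Truthful report 19: project built, pays 19, utility 19 - 19 = 0.
Report 9 instead: project built, pays 9, utility 19 - 9 = 10.
Since 10 > 0, reporting 9 is strictly better here, so truthful reporting is not dominant.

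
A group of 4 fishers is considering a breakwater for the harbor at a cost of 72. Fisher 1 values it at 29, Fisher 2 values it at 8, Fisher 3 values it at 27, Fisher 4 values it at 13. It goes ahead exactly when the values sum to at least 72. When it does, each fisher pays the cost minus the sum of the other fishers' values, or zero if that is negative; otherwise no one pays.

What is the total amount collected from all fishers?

Total value 77 ≥ cost 72, so it is built.
Fisher 1: others sum to 48; max(0, 72 - 48) = 24.
Fisher 2: others sum to 69; max(0, 72 - 69) = 3.
Fisher 3: others sum to 50; max(0, 72 - 50) = 22.
Fisher 4: others sum to 64; max(0, 72 - 64) = 8.
Total collected = 24 + 3 + 22 + 8 = 57.

57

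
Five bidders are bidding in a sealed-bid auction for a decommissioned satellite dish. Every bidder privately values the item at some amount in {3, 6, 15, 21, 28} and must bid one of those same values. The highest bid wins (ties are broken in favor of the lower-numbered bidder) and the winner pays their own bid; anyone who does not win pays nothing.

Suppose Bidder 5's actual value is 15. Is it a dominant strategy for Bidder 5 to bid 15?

No

Consider the case where Bidder 1 bids 3, Bidder 2 bids 3, Bidder 3 bids 3 and Bidder 4 bids 3.
Truthful bid 15: wins, pays 15, utility 15 - 15 = 0.
Bid 6 instead: wins, pays 6, utility 15 - 6 = 9.
Since 9 > 0, bidding 6 is strictly better here, so truthful bidding is not dominant.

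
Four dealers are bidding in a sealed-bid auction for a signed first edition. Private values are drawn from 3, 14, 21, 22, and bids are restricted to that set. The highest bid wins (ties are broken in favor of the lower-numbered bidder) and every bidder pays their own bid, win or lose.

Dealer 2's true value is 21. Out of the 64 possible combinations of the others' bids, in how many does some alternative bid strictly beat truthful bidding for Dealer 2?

Others bid (3, 3, 3): truth gives 0; bid 14 gives 7 > 0. Violating.
Others bid (3, 3, 14): truth gives 0; bid 14 gives 7 > 0. Violating.
Others bid (3, 3, 22): truth gives -21; bid 22 gives -1 > -21. Violating.
Others bid (3, 14, 3): truth gives 0; bid 14 gives 7 > 0. Violating.
Others bid (3, 3, 21): truth gives 0; no alternative beats it.
Others bid (3, 14, 21): truth gives 0; no alternative beats it.
(Checking all 64 profiles: 50 have a profitable deviation, 14 do not.)

50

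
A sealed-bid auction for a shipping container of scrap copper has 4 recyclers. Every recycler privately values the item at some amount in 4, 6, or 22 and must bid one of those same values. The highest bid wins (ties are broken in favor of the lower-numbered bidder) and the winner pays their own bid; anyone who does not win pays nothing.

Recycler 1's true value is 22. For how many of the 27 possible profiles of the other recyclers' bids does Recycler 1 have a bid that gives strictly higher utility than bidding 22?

Others bid (4, 4, 4): truth gives 0; bid 4 gives 18 > 0. Violating.
Others bid (4, 4, 6): truth gives 0; bid 6 gives 16 > 0. Violating.
Others bid (4, 6, 4): truth gives 0; bid 6 gives 16 > 0. Violating.
Others bid (4, 6, 6): truth gives 0; bid 6 gives 16 > 0. Violating.
Others bid (4, 4, 22): truth gives 0; no alternative beats it.
Others bid (4, 6, 22): truth gives 0; no alternative beats it.
(Checking all 27 profiles: 8 have a profitable deviation, 19 do not.)

8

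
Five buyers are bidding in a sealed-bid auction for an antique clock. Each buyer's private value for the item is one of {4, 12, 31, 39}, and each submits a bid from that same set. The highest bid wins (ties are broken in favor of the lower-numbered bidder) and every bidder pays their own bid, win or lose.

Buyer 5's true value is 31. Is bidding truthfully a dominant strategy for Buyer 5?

No

Consider the case where Buyer 1 bids 4, Buyer 2 bids 4, Buyer 3 bids 4 and Buyer 4 bids 4.
Truthful bid 31: wins, pays 31, utility 31 - 31 = 0.
Bid 12 instead: wins, pays 12, utility 31 - 12 = 19.
Since 19 > 0, bidding 12 is strictly better here, so truthful bidding is not dominant.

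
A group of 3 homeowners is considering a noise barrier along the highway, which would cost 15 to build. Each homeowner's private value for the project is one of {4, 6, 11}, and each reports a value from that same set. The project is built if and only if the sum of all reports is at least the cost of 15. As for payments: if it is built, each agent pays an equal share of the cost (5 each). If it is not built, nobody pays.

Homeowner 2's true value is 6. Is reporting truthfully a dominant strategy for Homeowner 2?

Consider the case where Homeowner 1 reports 4 and Homeowner 3 reports 4.
Truthful report 6: project not built, utility 0.
Report 11 instead: project built, pays 5, utility 6 - 5 = 1.
Since 1 > 0, reporting 11 is strictly better here, so truthful reporting is not dominant.

No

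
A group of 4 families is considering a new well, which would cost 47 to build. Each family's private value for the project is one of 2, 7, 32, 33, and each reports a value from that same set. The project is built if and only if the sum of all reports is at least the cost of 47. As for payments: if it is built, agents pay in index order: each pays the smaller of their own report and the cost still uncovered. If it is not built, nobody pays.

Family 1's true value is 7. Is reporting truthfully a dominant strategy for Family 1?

No

Consider the case where Family 2 reports 2, Family 3 reports 32 and Family 4 reports 32.
Truthful report 7: project built, pays 7, utility 7 - 7 = 0.
Report 2 instead: project built, pays 2, utility 7 - 2 = 5.
Since 5 > 0, reporting 2 is strictly better here, so truthful reporting is not dominant.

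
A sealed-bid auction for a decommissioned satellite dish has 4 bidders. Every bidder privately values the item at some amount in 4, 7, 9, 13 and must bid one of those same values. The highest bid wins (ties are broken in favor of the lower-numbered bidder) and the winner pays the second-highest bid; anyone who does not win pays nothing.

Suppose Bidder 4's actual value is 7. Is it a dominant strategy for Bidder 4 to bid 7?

Check each profile of the others' bids and compare truth against every alternative bid.
Others bid (4, 4, 4): truth gives 3, best alternative gives 3.
Others bid (4, 4, 7): truth gives 0, best alternative gives 0.
Others bid (4, 4, 9): truth gives 0, best alternative gives 0.
Others bid (4, 4, 13): truth gives 0, best alternative gives 0.
Others bid (4, 7, 4): truth gives 0, best alternative gives 0.
Others bid (4, 7, 7): truth gives 0, best alternative gives 0.
(Remaining 58 profiles checked similarly; truth is weakly best in each.)
In every case the truthful bid is at least as good as any alternative, so it is a dominant strategy.

Yes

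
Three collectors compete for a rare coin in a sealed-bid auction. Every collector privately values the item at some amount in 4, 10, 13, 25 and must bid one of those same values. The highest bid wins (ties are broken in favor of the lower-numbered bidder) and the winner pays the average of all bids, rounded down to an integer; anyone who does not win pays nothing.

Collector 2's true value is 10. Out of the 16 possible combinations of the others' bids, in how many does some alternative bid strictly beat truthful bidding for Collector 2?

Others bid (10, 4): truth gives 0; bid 13 gives 1 > 0. Violating.
Others bid (4, 4): truth gives 4; no alternative beats it.
Others bid (4, 10): truth gives 2; no alternative beats it.
(Checking all 16 profiles: 1 has a profitable deviation, 15 do not.)

1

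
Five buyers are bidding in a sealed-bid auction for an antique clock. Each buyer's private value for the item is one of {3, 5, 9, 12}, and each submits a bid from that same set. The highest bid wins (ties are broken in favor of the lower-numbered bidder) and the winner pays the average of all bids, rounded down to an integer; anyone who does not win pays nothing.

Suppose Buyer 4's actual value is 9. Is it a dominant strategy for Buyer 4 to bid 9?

No

Consider the case where Buyer 1 bids 3, Buyer 2 bids 3, Buyer 3 bids 3 and Buyer 5 bids 3.
Truthful bid 9: wins, pays 4, utility 9 - 4 = 5.
Bid 5 instead: wins, pays 3, utility 9 - 3 = 6.
Since 6 > 5, bidding 5 is strictly better here, so truthful bidding is not dominant.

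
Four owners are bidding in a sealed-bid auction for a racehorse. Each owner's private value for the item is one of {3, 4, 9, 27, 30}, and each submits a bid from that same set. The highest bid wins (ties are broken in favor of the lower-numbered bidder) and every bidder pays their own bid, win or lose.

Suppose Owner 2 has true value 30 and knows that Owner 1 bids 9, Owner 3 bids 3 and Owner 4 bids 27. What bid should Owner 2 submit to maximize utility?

Bid 3: loses but pays 3, utility -3.
Bid 4: loses but pays 4, utility -4.
Bid 9: loses but pays 9, utility -9.
Bid 27: wins, pays 27, utility 30 - 27 = 3.
Bid 30: wins, pays 30, utility 30 - 30 = 0.
The best choice is 27 with utility 3.

27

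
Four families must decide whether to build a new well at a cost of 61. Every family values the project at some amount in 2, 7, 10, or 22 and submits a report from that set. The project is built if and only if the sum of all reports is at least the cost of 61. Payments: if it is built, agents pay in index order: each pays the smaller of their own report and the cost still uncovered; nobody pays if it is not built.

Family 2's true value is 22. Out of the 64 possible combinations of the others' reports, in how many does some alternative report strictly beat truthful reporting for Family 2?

Others report (7, 22, 22): truth gives 0; report 10 gives 12 > 0. Violating.
Others report (10, 22, 22): truth gives 0; report 7 gives 15 > 0. Violating.
Others report (22, 7, 22): truth gives 0; report 10 gives 12 > 0. Violating.
Others report (22, 10, 22): truth gives 0; report 7 gives 15 > 0. Violating.
Others report (2, 2, 2): truth gives 0; no alternative beats it.
Others report (2, 2, 7): truth gives 0; no alternative beats it.
(Checking all 64 profiles: 7 have a profitable deviation, 57 do not.)

7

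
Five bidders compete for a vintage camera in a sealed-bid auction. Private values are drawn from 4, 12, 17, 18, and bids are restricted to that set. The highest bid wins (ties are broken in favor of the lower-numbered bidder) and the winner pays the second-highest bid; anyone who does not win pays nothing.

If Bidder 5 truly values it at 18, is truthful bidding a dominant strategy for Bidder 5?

Check each profile of the others' bids and compare truth against every alternative bid.
Others bid (4, 4, 4, 17): truth gives 1, best alternative gives 0.
Others bid (4, 4, 12, 17): truth gives 1, best alternative gives 0.
Others bid (4, 4, 17, 4): truth gives 1, best alternative gives 0.
Others bid (4, 4, 17, 12): truth gives 1, best alternative gives 0.
Others bid (4, 4, 17, 17): truth gives 1, best alternative gives 0.
Others bid (4, 12, 4, 17): truth gives 1, best alternative gives 0.
(Remaining 250 profiles checked similarly; truth is weakly best in each.)
In every case the truthful bid is at least as good as any alternative, so it is a dominant strategy.

Yes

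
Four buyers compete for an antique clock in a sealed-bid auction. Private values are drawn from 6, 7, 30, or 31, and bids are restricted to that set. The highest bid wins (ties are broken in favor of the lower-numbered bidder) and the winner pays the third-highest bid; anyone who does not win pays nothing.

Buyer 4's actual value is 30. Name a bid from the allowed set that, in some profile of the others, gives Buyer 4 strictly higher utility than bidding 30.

Suppose Buyer 1 bids 6, Buyer 2 bids 6 and Buyer 3 bids 30.
Bid 30: loses, pays 0, utility 0.
Bid 31: wins, pays 6, utility 30 - 6 = 24.
So bidding 31 beats truth here (24 > 0).

31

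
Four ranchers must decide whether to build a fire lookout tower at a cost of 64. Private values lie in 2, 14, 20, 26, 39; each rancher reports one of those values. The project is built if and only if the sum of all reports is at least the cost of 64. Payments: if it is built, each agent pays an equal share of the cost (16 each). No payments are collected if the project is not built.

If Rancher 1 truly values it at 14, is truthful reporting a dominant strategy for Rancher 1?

Consider the case where Rancher 2 reports 2, Rancher 3 reports 14 and Rancher 4 reports 39.
Truthful report 14: project built, pays 16, utility 14 - 16 = -2.
Report 2 instead: project not built, utility 0.
Since 0 > -2, reporting 2 is strictly better here, so truthful reporting is not dominant.

No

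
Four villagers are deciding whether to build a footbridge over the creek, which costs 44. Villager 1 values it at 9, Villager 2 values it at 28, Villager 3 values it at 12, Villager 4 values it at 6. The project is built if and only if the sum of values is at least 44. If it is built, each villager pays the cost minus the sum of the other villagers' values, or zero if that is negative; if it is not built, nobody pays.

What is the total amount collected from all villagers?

18

Total value 55 ≥ cost 44, so it is built.
Villager 1: others sum to 46; max(0, 44 - 46) = 0.
Villager 2: others sum to 27; max(0, 44 - 27) = 17.
Villager 3: others sum to 43; max(0, 44 - 43) = 1.
Villager 4: others sum to 49; max(0, 44 - 49) = 0.
Total collected = 0 + 17 + 1 + 0 = 18.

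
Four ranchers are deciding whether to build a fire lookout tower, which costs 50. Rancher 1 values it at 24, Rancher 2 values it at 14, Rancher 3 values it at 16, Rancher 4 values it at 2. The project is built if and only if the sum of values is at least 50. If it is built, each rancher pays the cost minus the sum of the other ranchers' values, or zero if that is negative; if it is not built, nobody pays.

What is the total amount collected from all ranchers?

36

Total value 56 ≥ cost 50, so it is built.
Rancher 1: others sum to 32; max(0, 50 - 32) = 18.
Rancher 2: others sum to 42; max(0, 50 - 42) = 8.
Rancher 3: others sum to 40; max(0, 50 - 40) = 10.
Rancher 4: others sum to 54; max(0, 50 - 54) = 0.
Total collected = 18 + 8 + 10 + 0 = 36.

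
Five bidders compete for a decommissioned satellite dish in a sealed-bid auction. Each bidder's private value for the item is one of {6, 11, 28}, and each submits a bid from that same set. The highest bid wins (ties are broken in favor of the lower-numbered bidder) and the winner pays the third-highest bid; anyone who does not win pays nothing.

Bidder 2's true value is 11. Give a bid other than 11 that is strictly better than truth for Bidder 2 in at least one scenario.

Suppose Bidder 1 bids 6, Bidder 3 bids 6, Bidder 4 bids 6 and Bidder 5 bids 28.
Bid 11: loses, pays 0, utility 0.
Bid 28: wins, pays 6, utility 11 - 6 = 5.
So bidding 28 beats truth here (5 > 0).

28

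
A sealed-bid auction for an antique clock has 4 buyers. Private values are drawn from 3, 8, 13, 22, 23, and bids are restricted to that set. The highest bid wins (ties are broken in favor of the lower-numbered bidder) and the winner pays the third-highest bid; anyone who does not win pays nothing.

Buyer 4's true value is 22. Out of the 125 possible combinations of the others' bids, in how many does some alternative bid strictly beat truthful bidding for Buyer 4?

27

Others bid (3, 3, 22): truth gives 0; bid 23 gives 19 > 0. Violating.
Others bid (3, 8, 22): truth gives 0; bid 23 gives 14 > 0. Violating.
Others bid (3, 13, 22): truth gives 0; bid 23 gives 9 > 0. Violating.
Others bid (3, 22, 3): truth gives 0; bid 23 gives 19 > 0. Violating.
Others bid (3, 3, 3): truth gives 19; no alternative beats it.
Others bid (3, 3, 8): truth gives 19; no alternative beats it.
(Checking all 125 profiles: 27 have a profitable deviation, 98 do not.)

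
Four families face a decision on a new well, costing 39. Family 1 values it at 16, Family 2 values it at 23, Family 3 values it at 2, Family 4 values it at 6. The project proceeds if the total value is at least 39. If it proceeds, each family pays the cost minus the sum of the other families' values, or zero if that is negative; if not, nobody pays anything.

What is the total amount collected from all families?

Total value 47 ≥ cost 39, so it is built.
Family 1: others sum to 31; max(0, 39 - 31) = 8.
Family 2: others sum to 24; max(0, 39 - 24) = 15.
Family 3: others sum to 45; max(0, 39 - 45) = 0.
Family 4: others sum to 41; max(0, 39 - 41) = 0.
Total collected = 8 + 15 + 0 + 0 = 23.

23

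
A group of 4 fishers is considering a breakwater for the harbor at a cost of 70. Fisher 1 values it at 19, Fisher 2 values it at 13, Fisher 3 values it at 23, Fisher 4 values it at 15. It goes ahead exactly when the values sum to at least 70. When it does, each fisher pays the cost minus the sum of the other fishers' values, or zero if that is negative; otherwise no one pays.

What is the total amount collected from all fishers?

Total value 70 ≥ cost 70, so it is built.
Fisher 1: others sum to 51; max(0, 70 - 51) = 19.
Fisher 2: others sum to 57; max(0, 70 - 57) = 13.
Fisher 3: others sum to 47; max(0, 70 - 47) = 23.
Fisher 4: others sum to 55; max(0, 70 - 55) = 15.
Total collected = 19 + 13 + 23 + 15 = 70.

70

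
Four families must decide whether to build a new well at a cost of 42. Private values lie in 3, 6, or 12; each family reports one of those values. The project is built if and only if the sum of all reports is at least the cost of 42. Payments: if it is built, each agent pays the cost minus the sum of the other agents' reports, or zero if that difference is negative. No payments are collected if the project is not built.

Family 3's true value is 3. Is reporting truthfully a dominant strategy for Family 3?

Yes

Check each profile of the others' reports and compare truth against every alternative report.
Others report (12, 12, 12): truth gives 0, best alternative gives -3.
Others report (3, 3, 3): truth gives 0, best alternative gives 0.
Others report (3, 3, 6): truth gives 0, best alternative gives 0.
Others report (3, 3, 12): truth gives 0, best alternative gives 0.
Others report (3, 6, 3): truth gives 0, best alternative gives 0.
Others report (3, 6, 6): truth gives 0, best alternative gives 0.
(Remaining 21 profiles checked similarly; truth is weakly best in each.)
In every case the truthful report is at least as good as any alternative, so it is a dominant strategy.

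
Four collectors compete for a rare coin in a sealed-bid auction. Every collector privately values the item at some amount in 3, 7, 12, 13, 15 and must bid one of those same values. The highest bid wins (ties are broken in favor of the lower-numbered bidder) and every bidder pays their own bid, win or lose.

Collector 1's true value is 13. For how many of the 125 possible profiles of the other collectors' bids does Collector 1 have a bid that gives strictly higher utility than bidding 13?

Others bid (3, 3, 3): truth gives 0; bid 3 gives 10 > 0. Violating.
Others bid (3, 3, 7): truth gives 0; bid 7 gives 6 > 0. Violating.
Others bid (3, 3, 12): truth gives 0; bid 12 gives 1 > 0. Violating.
Others bid (3, 3, 15): truth gives -13; bid 15 gives -2 > -13. Violating.
Others bid (3, 3, 13): truth gives 0; no alternative beats it.
Others bid (3, 7, 13): truth gives 0; no alternative beats it.
(Checking all 125 profiles: 88 have a profitable deviation, 37 do not.)

88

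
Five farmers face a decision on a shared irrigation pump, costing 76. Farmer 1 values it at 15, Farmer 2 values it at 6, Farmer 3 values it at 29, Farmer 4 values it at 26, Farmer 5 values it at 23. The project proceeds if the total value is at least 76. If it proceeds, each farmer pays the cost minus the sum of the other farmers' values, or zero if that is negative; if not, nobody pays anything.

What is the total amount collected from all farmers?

Total value 99 ≥ cost 76, so it is built.
Farmer 1: others sum to 84; max(0, 76 - 84) = 0.
Farmer 2: others sum to 93; max(0, 76 - 93) = 0.
Farmer 3: others sum to 70; max(0, 76 - 70) = 6.
Farmer 4: others sum to 73; max(0, 76 - 73) = 3.
Farmer 5: others sum to 76; max(0, 76 - 76) = 0.
Total collected = 0 + 0 + 6 + 3 + 0 = 9.

9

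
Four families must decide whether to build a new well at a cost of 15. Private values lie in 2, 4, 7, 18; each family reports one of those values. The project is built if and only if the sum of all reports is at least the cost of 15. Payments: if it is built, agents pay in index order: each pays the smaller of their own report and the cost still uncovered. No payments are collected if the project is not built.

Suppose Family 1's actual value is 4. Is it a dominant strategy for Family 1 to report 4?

No

Consider the case where Family 2 reports 2, Family 3 reports 2 and Family 4 reports 18.
Truthful report 4: project built, pays 4, utility 4 - 4 = 0.
Report 2 instead: project built, pays 2, utility 4 - 2 = 2.
Since 2 > 0, reporting 2 is strictly better here, so truthful reporting is not dominant.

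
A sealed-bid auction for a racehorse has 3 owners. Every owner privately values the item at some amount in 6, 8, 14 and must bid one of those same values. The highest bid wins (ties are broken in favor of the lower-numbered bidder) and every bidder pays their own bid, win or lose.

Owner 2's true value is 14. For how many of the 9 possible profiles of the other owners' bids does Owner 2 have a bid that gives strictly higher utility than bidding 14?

5

Others bid (6, 6): truth gives 0; bid 8 gives 6 > 0. Violating.
Others bid (6, 8): truth gives 0; bid 8 gives 6 > 0. Violating.
Others bid (14, 6): truth gives -14; bid 6 gives -6 > -14. Violating.
Others bid (14, 8): truth gives -14; bid 6 gives -6 > -14. Violating.
Others bid (6, 14): truth gives 0; no alternative beats it.
Others bid (8, 6): truth gives 0; no alternative beats it.
(Checking all 9 profiles: 5 have a profitable deviation, 4 do not.)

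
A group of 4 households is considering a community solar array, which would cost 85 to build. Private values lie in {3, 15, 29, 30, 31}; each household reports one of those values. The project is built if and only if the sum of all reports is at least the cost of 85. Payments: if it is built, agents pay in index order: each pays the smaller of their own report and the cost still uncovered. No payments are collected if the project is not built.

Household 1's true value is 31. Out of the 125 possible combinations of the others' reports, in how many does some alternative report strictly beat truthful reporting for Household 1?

90

Others report (3, 29, 29): truth gives 0; report 29 gives 2 > 0. Violating.
Others report (3, 29, 30): truth gives 0; report 29 gives 2 > 0. Violating.
Others report (3, 29, 31): truth gives 0; report 29 gives 2 > 0. Violating.
Others report (3, 30, 29): truth gives 0; report 29 gives 2 > 0. Violating.
Others report (3, 3, 3): truth gives 0; no alternative beats it.
Others report (3, 3, 15): truth gives 0; no alternative beats it.
(Checking all 125 profiles: 90 have a profitable deviation, 35 do not.)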